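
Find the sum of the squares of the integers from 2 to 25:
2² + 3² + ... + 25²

Use ∑_{k=1}^{n} k² = n(n+1)(2n+1)/6, then subtract the first 1 terms.
∑_{k=1}^{25} k² = 25×26×51/6 = 5525
∑_{k=1}^{1} k² = 1×2×3/6 = 1
∑_{k=2}^{25} k² = 5525 - 1 = 5524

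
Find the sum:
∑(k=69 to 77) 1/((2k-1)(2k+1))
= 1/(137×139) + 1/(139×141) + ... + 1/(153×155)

Partial fractions: 1/((2k-1)(2k+1)) = (1/2)[1/(2k-1) - 1/(2k+1)]
The series telescopes:
= (1/2)[1/137 - 1/155]
= 9/21235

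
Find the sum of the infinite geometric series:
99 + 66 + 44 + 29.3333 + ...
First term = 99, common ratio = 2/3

For |r| < 1, S = a / (1 - r)
S = 99 / (1 - (2/3))
S = 99 / (1/3)
S = 297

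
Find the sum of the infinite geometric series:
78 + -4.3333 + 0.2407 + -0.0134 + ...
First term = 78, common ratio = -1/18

For |r| < 1, S = a / (1 - r)
S = 78 / (1 - (-1/18))
S = 78 / (19/18)
S = 1404/19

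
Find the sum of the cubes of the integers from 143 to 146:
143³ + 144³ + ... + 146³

Use ∑_{k=1}^{n} k³ = [n(n+1)/2]², then subtract the first 142 terms.
∑_{k=1}^{146} k³ = [146×147/2]² = 10731² = 115154361
∑_{k=1}^{142} k³ = [142×143/2]² = 10153² = 103083409
∑_{k=143}^{146} k³ = 115154361 - 103083409 = 12070952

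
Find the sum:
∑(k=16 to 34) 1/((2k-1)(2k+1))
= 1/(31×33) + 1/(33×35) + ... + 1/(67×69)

Partial fractions: 1/((2k-1)(2k+1)) = (1/2)[1/(2k-1) - 1/(2k+1)]
The series telescopes:
= (1/2)[1/31 - 1/69]
= 19/2139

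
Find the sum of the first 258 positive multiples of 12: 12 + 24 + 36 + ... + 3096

Factor out 12: = 12(1 + 2 + ... + 258) = 12 × n(n+1)/2
= 12 × 258×259/2
= 12 × 33411
= 400932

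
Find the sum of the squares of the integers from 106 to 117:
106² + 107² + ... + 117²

Use ∑_{k=1}^{n} k² = n(n+1)(2n+1)/6, then subtract the first 105 terms.
∑_{k=1}^{117} k² = 117×118×235/6 = 540735
∑_{k=1}^{105} k² = 105×106×211/6 = 391405
∑_{k=106}^{117} k² = 540735 - 391405 = 149330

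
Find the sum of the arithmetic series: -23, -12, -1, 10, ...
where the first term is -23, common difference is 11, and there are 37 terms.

Sₙ = n/2 × (first + last)
Last term = a + (n-1)d = -23 + (37-1)×11 = 373
S_37 = 37/2 × (-23 + 373)
S_37 = 37/2 × 350 = 6475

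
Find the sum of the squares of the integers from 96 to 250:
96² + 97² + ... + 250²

Use ∑_{k=1}^{n} k² = n(n+1)(2n+1)/6, then subtract the first 95 terms.
∑_{k=1}^{250} k² = 250×251×501/6 = 5239625
∑_{k=1}^{95} k² = 95×96×191/6 = 290320
∑_{k=96}^{250} k² = 5239625 - 290320 = 4949305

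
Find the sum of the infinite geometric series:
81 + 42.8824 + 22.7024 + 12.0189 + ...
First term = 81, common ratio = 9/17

For |r| < 1, S = a / (1 - r)
S = 81 / (1 - (9/17))
S = 81 / (8/17)
S = 1377/8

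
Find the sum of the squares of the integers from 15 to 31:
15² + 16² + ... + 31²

Use ∑_{k=1}^{n} k² = n(n+1)(2n+1)/6, then subtract the first 14 terms.
∑_{k=1}^{31} k² = 31×32×63/6 = 10416
∑_{k=1}^{14} k² = 14×15×29/6 = 1015
∑_{k=15}^{31} k² = 10416 - 1015 = 9401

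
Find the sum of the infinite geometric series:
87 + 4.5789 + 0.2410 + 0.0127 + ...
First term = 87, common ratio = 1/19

For |r| < 1, S = a / (1 - r)
S = 87 / (1 - (1/19))
S = 87 / (18/19)
S = 551/6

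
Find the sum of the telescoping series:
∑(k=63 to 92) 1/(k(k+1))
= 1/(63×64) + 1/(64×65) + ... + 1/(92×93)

Partial fractions: 1/(k(k+1)) = 1/k - 1/(k+1)
The series telescopes:
= (1/63 - 1/64) + (1/64 - 1/65) + ... + (1/92 - 1/93)
= 1/63 - 1/93
= 10/1953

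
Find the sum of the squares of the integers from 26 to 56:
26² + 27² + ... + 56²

Use ∑_{k=1}^{n} k² = n(n+1)(2n+1)/6, then subtract the first 25 terms.
∑_{k=1}^{56} k² = 56×57×113/6 = 60116
∑_{k=1}^{25} k² = 25×26×51/6 = 5525
∑_{k=26}^{56} k² = 60116 - 5525 = 54591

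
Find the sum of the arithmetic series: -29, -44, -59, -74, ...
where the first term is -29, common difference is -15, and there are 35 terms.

Sₙ = n/2 × (first + last)
Last term = a + (n-1)d = -29 + (35-1)×(-15) = -539
S_35 = 35/2 × (-29 + (-539))
S_35 = 35/2 × (-568) = -9940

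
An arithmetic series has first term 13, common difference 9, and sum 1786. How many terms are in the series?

Using S = n/2 × [2a + (n-1)d]
1786 = n/2 × [2(13) + (n-1)(9)]
1786 = n/2 × [26 + 9n - 9]
3572 = n × [17 + 9n]
9n² + (17)n - 3572 = 0
Discriminant: Δ = (17)² - 4(9)(-3572) = 289 + 128592 = 128881
√Δ = 359
n = [-(17) + √Δ] / (2·9) = (-17 + 359) / 18 = 342 / 18 = 19
(The negative root is discarded since n must be a positive integer.)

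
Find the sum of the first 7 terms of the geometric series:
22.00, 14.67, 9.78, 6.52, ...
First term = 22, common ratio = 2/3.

Sₙ = a(1 - rⁿ) / (1 - r)
S_7 = 22(1 - (2/3)^7) / (1 - (2/3))
S_7 = 22(1 - (128/2187)) / (1/3)
S_7 = 45298/729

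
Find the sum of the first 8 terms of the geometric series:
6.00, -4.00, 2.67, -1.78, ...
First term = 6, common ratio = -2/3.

Sₙ = a(1 - rⁿ) / (1 - r)
S_8 = 6(1 - (-2/3)^8) / (1 - (-2/3))
S_8 = 6(1 - (256/6561)) / (5/3)
S_8 = 2522/729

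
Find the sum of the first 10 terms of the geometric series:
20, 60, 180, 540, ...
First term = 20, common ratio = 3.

Sₙ = a(1 - rⁿ) / (1 - r)
S_10 = 20(1 - 3^10) / (1 - 3)
S_10 = 20(1 - 59049) / (-2)
S_10 = 590480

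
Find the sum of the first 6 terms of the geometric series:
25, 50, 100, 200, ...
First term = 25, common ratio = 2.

Sₙ = a(1 - rⁿ) / (1 - r)
S_6 = 25(1 - 2^6) / (1 - 2)
S_6 = 25(1 - 64) / (-1)
S_6 = 1575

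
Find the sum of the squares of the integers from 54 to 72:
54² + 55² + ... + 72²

Use ∑_{k=1}^{n} k² = n(n+1)(2n+1)/6, then subtract the first 53 terms.
∑_{k=1}^{72} k² = 72×73×145/6 = 127020
∑_{k=1}^{53} k² = 53×54×107/6 = 51039
∑_{k=54}^{72} k² = 127020 - 51039 = 75981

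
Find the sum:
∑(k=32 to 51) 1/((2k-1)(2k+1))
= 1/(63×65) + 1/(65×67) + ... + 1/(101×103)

Partial fractions: 1/((2k-1)(2k+1)) = (1/2)[1/(2k-1) - 1/(2k+1)]
The series telescopes:
= (1/2)[1/63 - 1/103]
= 20/6489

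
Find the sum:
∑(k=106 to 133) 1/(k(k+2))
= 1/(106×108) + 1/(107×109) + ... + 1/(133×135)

Partial fractions: 1/(k(k+2)) = (1/2)[1/k - 1/(k+2)]
Telescoping leaves the first two and last two terms:
= (1/2)[1/106 + 1/107 - 1/134 - 1/135]
= 200543/102588390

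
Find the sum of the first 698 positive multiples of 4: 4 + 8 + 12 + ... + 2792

Factor out 4: = 4(1 + 2 + ... + 698) = 4 × n(n+1)/2
= 4 × 698×699/2
= 4 × 243951
= 975804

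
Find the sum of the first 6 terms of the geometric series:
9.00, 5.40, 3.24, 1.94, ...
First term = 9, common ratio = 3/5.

Sₙ = a(1 - rⁿ) / (1 - r)
S_6 = 9(1 - (3/5)^6) / (1 - (3/5))
S_6 = 9(1 - (729/15625)) / (2/5)
S_6 = 67032/3125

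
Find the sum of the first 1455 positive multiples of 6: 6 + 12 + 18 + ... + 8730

Factor out 6: = 6(1 + 2 + ... + 1455) = 6 × n(n+1)/2
= 6 × 1455×1456/2
= 6 × 1059240
= 6355440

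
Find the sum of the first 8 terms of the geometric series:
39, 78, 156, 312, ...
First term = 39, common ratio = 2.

Sₙ = a(1 - rⁿ) / (1 - r)
S_8 = 39(1 - 2^8) / (1 - 2)
S_8 = 39(1 - 256) / (-1)
S_8 = 9945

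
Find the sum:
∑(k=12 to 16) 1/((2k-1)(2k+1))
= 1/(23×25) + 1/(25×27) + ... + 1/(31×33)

Partial fractions: 1/((2k-1)(2k+1)) = (1/2)[1/(2k-1) - 1/(2k+1)]
The series telescopes:
= (1/2)[1/23 - 1/33]
= 5/759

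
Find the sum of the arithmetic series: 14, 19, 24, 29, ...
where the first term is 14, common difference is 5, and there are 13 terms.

Sₙ = n/2 × (first + last)
Last term = a + (n-1)d = 14 + (13-1)×5 = 74
S_13 = 13/2 × (14 + 74)
S_13 = 13/2 × 88 = 572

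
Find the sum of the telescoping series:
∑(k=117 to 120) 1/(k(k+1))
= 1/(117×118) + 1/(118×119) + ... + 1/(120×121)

Partial fractions: 1/(k(k+1)) = 1/k - 1/(k+1)
The series telescopes:
= (1/117 - 1/118) + (1/118 - 1/119) + ... + (1/120 - 1/121)
= 1/117 - 1/121
= 4/14157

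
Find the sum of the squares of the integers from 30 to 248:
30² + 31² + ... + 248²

Use ∑_{k=1}^{n} k² = n(n+1)(2n+1)/6, then subtract the first 29 terms.
∑_{k=1}^{248} k² = 248×249×497/6 = 5115124
∑_{k=1}^{29} k² = 29×30×59/6 = 8555
∑_{k=30}^{248} k² = 5115124 - 8555 = 5106569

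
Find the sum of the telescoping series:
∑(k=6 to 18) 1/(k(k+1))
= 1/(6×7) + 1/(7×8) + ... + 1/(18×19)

Partial fractions: 1/(k(k+1)) = 1/k - 1/(k+1)
The series telescopes:
= (1/6 - 1/7) + (1/7 - 1/8) + ... + (1/18 - 1/19)
= 1/6 - 1/19
= 13/114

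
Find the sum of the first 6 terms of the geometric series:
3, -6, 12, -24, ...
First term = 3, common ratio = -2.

Sₙ = a(1 - rⁿ) / (1 - r)
S_6 = 3(1 - (-2)^6) / (1 - (-2))
S_6 = 3(1 - 64) / (3)
S_6 = -63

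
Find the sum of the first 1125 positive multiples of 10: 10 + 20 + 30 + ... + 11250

Factor out 10: = 10(1 + 2 + ... + 1125) = 10 × n(n+1)/2
= 10 × 1125×1126/2
= 10 × 633375
= 6333750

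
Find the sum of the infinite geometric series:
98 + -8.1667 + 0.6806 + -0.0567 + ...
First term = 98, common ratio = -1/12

For |r| < 1, S = a / (1 - r)
S = 98 / (1 - (-1/12))
S = 98 / (13/12)
S = 1176/13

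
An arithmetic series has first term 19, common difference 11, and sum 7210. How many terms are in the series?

Using S = n/2 × [2a + (n-1)d]
7210 = n/2 × [2(19) + (n-1)(11)]
7210 = n/2 × [38 + 11n - 11]
14420 = n × [27 + 11n]
11n² + (27)n - 14420 = 0
Discriminant: Δ = (27)² - 4(11)(-14420) = 729 + 634480 = 635209
√Δ = 797
n = [-(27) + √Δ] / (2·11) = (-27 + 797) / 22 = 770 / 22 = 35
(The negative root is discarded since n must be a positive integer.)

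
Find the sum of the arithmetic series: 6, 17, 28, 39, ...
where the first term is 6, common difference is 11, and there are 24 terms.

Sₙ = n/2 × (first + last)
Last term = a + (n-1)d = 6 + (24-1)×11 = 259
S_24 = 24/2 × (6 + 259)
S_24 = 24/2 × 265 = 3180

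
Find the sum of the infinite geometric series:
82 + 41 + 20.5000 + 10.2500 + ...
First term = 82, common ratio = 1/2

For |r| < 1, S = a / (1 - r)
S = 82 / (1 - (1/2))
S = 82 / (1/2)
S = 164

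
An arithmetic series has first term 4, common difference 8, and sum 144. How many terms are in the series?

Using S = n/2 × [2a + (n-1)d]
144 = n/2 × [2(4) + (n-1)(8)]
144 = n/2 × [8 + 8n - 8]
288 = n × [0 + 8n]
8n² + (0)n - 288 = 0
Discriminant: Δ = (0)² - 4(8)(-288) = 0 + 9216 = 9216
√Δ = 96
n = [-(0) + √Δ] / (2·8) = (0 + 96) / 16 = 96 / 16 = 6
(The negative root is discarded since n must be a positive integer.)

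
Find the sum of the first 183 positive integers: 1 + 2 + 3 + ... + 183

Formula: ∑k = n(n+1)/2
= 183×184/2
= 33672/2
= 16836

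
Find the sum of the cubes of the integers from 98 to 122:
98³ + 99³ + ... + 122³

Use ∑_{k=1}^{n} k³ = [n(n+1)/2]², then subtract the first 97 terms.
∑_{k=1}^{122} k³ = [122×123/2]² = 7503² = 56295009
∑_{k=1}^{97} k³ = [97×98/2]² = 4753² = 22591009
∑_{k=98}^{122} k³ = 56295009 - 22591009 = 33704000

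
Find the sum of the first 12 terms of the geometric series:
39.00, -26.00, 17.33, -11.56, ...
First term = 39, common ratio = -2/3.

Sₙ = a(1 - rⁿ) / (1 - r)
S_12 = 39(1 - (-2/3)^12) / (1 - (-2/3))
S_12 = 39(1 - (4096/531441)) / (5/3)
S_12 = 1371097/59049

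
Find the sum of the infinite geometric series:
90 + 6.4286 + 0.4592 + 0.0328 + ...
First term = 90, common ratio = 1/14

For |r| < 1, S = a / (1 - r)
S = 90 / (1 - (1/14))
S = 90 / (13/14)
S = 1260/13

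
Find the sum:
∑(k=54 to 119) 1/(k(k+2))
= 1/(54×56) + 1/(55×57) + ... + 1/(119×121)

Partial fractions: 1/(k(k+2)) = (1/2)[1/k - 1/(k+2)]
Telescoping leaves the first two and last two terms:
= (1/2)[1/54 + 1/55 - 1/120 - 1/121]
= 2627/261360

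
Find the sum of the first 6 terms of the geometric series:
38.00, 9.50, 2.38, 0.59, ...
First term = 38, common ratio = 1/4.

Sₙ = a(1 - rⁿ) / (1 - r)
S_6 = 38(1 - (1/4)^6) / (1 - (1/4))
S_6 = 38(1 - (1/4096)) / (3/4)
S_6 = 25935/512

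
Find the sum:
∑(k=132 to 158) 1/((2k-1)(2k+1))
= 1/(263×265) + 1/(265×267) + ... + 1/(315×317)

Partial fractions: 1/((2k-1)(2k+1)) = (1/2)[1/(2k-1) - 1/(2k+1)]
The series telescopes:
= (1/2)[1/263 - 1/317]
= 27/83371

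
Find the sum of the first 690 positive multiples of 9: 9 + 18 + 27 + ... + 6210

Factor out 9: = 9(1 + 2 + ... + 690) = 9 × n(n+1)/2
= 9 × 690×691/2
= 9 × 238395
= 2145555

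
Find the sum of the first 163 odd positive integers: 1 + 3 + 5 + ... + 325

Sum of first n odd numbers = n²
= 163²
= 26569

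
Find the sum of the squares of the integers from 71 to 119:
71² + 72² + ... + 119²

Use ∑_{k=1}^{n} k² = n(n+1)(2n+1)/6, then subtract the first 70 terms.
∑_{k=1}^{119} k² = 119×120×239/6 = 568820
∑_{k=1}^{70} k² = 70×71×141/6 = 116795
∑_{k=71}^{119} k² = 568820 - 116795 = 452025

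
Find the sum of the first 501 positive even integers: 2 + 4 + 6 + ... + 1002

Sum of first n even numbers = n(n+1)
= 501×502
= 251502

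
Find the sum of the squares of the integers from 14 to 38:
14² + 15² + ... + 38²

Use ∑_{k=1}^{n} k² = n(n+1)(2n+1)/6, then subtract the first 13 terms.
∑_{k=1}^{38} k² = 38×39×77/6 = 19019
∑_{k=1}^{13} k² = 13×14×27/6 = 819
∑_{k=14}^{38} k² = 19019 - 819 = 18200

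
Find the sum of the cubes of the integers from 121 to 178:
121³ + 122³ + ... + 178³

Use ∑_{k=1}^{n} k³ = [n(n+1)/2]², then subtract the first 120 terms.
∑_{k=1}^{178} k³ = [178×179/2]² = 15931² = 253796761
∑_{k=1}^{120} k³ = [120×121/2]² = 7260² = 52707600
∑_{k=121}^{178} k³ = 253796761 - 52707600 = 201089161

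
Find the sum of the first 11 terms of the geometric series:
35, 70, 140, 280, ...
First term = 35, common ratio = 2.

Sₙ = a(1 - rⁿ) / (1 - r)
S_11 = 35(1 - 2^11) / (1 - 2)
S_11 = 35(1 - 2048) / (-1)
S_11 = 71645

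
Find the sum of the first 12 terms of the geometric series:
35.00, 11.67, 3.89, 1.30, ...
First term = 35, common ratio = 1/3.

Sₙ = a(1 - rⁿ) / (1 - r)
S_12 = 35(1 - (1/3)^12) / (1 - (1/3))
S_12 = 35(1 - (1/531441)) / (2/3)
S_12 = 9300200/177147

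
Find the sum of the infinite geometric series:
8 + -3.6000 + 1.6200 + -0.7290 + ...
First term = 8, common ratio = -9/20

For |r| < 1, S = a / (1 - r)
S = 8 / (1 - (-9/20))
S = 8 / (29/20)
S = 160/29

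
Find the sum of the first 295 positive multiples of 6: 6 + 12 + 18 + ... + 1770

Factor out 6: = 6(1 + 2 + ... + 295) = 6 × n(n+1)/2
= 6 × 295×296/2
= 6 × 43660
= 261960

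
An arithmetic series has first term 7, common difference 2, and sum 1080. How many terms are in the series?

Using S = n/2 × [2a + (n-1)d]
1080 = n/2 × [2(7) + (n-1)(2)]
1080 = n/2 × [14 + 2n - 2]
2160 = n × [12 + 2n]
2n² + (12)n - 2160 = 0
Discriminant: Δ = (12)² - 4(2)(-2160) = 144 + 17280 = 17424
√Δ = 132
n = [-(12) + √Δ] / (2·2) = (-12 + 132) / 4 = 120 / 4 = 30
(The negative root is discarded since n must be a positive integer.)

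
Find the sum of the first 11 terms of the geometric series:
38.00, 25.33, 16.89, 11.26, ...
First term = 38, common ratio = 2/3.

Sₙ = a(1 - rⁿ) / (1 - r)
S_11 = 38(1 - (2/3)^11) / (1 - (2/3))
S_11 = 38(1 - (2048/177147)) / (1/3)
S_11 = 6653762/59049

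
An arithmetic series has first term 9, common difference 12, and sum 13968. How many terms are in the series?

Using S = n/2 × [2a + (n-1)d]
13968 = n/2 × [2(9) + (n-1)(12)]
13968 = n/2 × [18 + 12n - 12]
27936 = n × [6 + 12n]
12n² + (6)n - 27936 = 0
Discriminant: Δ = (6)² - 4(12)(-27936) = 36 + 1340928 = 1340964
√Δ = 1158
n = [-(6) + √Δ] / (2·12) = (-6 + 1158) / 24 = 1152 / 24 = 48
(The negative root is discarded since n must be a positive integer.)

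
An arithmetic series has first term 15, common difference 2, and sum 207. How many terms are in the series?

Using S = n/2 × [2a + (n-1)d]
207 = n/2 × [2(15) + (n-1)(2)]
207 = n/2 × [30 + 2n - 2]
414 = n × [28 + 2n]
2n² + (28)n - 414 = 0
Discriminant: Δ = (28)² - 4(2)(-414) = 784 + 3312 = 4096
√Δ = 64
n = [-(28) + √Δ] / (2·2) = (-28 + 64) / 4 = 36 / 4 = 9
(The negative root is discarded since n must be a positive integer.)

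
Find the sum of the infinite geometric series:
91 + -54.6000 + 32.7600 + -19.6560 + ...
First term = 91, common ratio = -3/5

For |r| < 1, S = a / (1 - r)
S = 91 / (1 - (-3/5))
S = 91 / (8/5)
S = 455/8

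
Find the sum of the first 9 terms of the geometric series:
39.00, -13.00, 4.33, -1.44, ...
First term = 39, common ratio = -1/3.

Sₙ = a(1 - rⁿ) / (1 - r)
S_9 = 39(1 - (-1/3)^9) / (1 - (-1/3))
S_9 = 39(1 - (-1/19683)) / (4/3)
S_9 = 63973/2187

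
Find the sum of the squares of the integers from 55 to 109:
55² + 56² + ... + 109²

Use ∑_{k=1}^{n} k² = n(n+1)(2n+1)/6, then subtract the first 54 terms.
∑_{k=1}^{109} k² = 109×110×219/6 = 437635
∑_{k=1}^{54} k² = 54×55×109/6 = 53955
∑_{k=55}^{109} k² = 437635 - 53955 = 383680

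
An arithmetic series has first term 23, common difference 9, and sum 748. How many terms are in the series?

Using S = n/2 × [2a + (n-1)d]
748 = n/2 × [2(23) + (n-1)(9)]
748 = n/2 × [46 + 9n - 9]
1496 = n × [37 + 9n]
9n² + (37)n - 1496 = 0
Discriminant: Δ = (37)² - 4(9)(-1496) = 1369 + 53856 = 55225
√Δ = 235
n = [-(37) + √Δ] / (2·9) = (-37 + 235) / 18 = 198 / 18 = 11
(The negative root is discarded since n must be a positive integer.)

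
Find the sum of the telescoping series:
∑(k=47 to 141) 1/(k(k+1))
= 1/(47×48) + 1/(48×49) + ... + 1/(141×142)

Partial fractions: 1/(k(k+1)) = 1/k - 1/(k+1)
The series telescopes:
= (1/47 - 1/48) + (1/48 - 1/49) + ... + (1/141 - 1/142)
= 1/47 - 1/142
= 95/6674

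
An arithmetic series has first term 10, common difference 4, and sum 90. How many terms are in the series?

Using S = n/2 × [2a + (n-1)d]
90 = n/2 × [2(10) + (n-1)(4)]
90 = n/2 × [20 + 4n - 4]
180 = n × [16 + 4n]
4n² + (16)n - 180 = 0
Discriminant: Δ = (16)² - 4(4)(-180) = 256 + 2880 = 3136
√Δ = 56
n = [-(16) + √Δ] / (2·4) = (-16 + 56) / 8 = 40 / 8 = 5
(The negative root is discarded since n must be a positive integer.)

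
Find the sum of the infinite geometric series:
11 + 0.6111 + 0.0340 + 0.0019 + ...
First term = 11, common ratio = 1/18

For |r| < 1, S = a / (1 - r)
S = 11 / (1 - (1/18))
S = 11 / (17/18)
S = 198/17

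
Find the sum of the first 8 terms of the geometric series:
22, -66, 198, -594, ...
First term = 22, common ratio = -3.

Sₙ = a(1 - rⁿ) / (1 - r)
S_8 = 22(1 - (-3)^8) / (1 - (-3))
S_8 = 22(1 - 6561) / (4)
S_8 = -36080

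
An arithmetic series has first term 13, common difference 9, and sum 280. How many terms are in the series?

Using S = n/2 × [2a + (n-1)d]
280 = n/2 × [2(13) + (n-1)(9)]
280 = n/2 × [26 + 9n - 9]
560 = n × [17 + 9n]
9n² + (17)n - 560 = 0
Discriminant: Δ = (17)² - 4(9)(-560) = 289 + 20160 = 20449
√Δ = 143
n = [-(17) + √Δ] / (2·9) = (-17 + 143) / 18 = 126 / 18 = 7
(The negative root is discarded since n must be a positive integer.)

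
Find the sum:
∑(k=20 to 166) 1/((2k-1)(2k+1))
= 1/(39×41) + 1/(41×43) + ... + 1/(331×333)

Partial fractions: 1/((2k-1)(2k+1)) = (1/2)[1/(2k-1) - 1/(2k+1)]
The series telescopes:
= (1/2)[1/39 - 1/333]
= 49/4329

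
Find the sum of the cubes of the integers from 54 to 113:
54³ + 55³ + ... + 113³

Use ∑_{k=1}^{n} k³ = [n(n+1)/2]², then subtract the first 53 terms.
∑_{k=1}^{113} k³ = [113×114/2]² = 6441² = 41486481
∑_{k=1}^{53} k³ = [53×54/2]² = 1431² = 2047761
∑_{k=54}^{113} k³ = 41486481 - 2047761 = 39438720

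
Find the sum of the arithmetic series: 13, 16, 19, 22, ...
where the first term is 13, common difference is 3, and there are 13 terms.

Sₙ = n/2 × (first + last)
Last term = a + (n-1)d = 13 + (13-1)×3 = 49
S_13 = 13/2 × (13 + 49)
S_13 = 13/2 × 62 = 403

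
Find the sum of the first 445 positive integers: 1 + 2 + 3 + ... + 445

Formula: ∑k = n(n+1)/2
= 445×446/2
= 198470/2
= 99235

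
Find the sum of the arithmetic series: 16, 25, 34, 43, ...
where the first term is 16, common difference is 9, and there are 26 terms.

Sₙ = n/2 × (first + last)
Last term = a + (n-1)d = 16 + (26-1)×9 = 241
S_26 = 26/2 × (16 + 241)
S_26 = 26/2 × 257 = 3341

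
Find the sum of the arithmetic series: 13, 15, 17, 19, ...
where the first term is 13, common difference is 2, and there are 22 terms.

Sₙ = n/2 × (first + last)
Last term = a + (n-1)d = 13 + (22-1)×2 = 55
S_22 = 22/2 × (13 + 55)
S_22 = 22/2 × 68 = 748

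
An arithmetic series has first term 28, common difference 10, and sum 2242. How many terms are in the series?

Using S = n/2 × [2a + (n-1)d]
2242 = n/2 × [2(28) + (n-1)(10)]
2242 = n/2 × [56 + 10n - 10]
4484 = n × [46 + 10n]
10n² + (46)n - 4484 = 0
Discriminant: Δ = (46)² - 4(10)(-4484) = 2116 + 179360 = 181476
√Δ = 426
n = [-(46) + √Δ] / (2·10) = (-46 + 426) / 20 = 380 / 20 = 19
(The negative root is discarded since n must be a positive integer.)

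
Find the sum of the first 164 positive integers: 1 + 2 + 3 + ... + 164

Formula: ∑k = n(n+1)/2
= 164×165/2
= 27060/2
= 13530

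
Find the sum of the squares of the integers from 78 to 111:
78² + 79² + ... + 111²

Use ∑_{k=1}^{n} k² = n(n+1)(2n+1)/6, then subtract the first 77 terms.
∑_{k=1}^{111} k² = 111×112×223/6 = 462056
∑_{k=1}^{77} k² = 77×78×155/6 = 155155
∑_{k=78}^{111} k² = 462056 - 155155 = 306901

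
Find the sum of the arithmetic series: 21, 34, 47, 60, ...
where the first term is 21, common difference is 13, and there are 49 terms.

Sₙ = n/2 × (first + last)
Last term = a + (n-1)d = 21 + (49-1)×13 = 645
S_49 = 49/2 × (21 + 645)
S_49 = 49/2 × 666 = 16317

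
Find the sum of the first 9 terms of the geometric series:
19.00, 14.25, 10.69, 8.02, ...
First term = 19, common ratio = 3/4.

Sₙ = a(1 - rⁿ) / (1 - r)
S_9 = 19(1 - (3/4)^9) / (1 - (3/4))
S_9 = 19(1 - (19683/262144)) / (1/4)
S_9 = 4606759/65536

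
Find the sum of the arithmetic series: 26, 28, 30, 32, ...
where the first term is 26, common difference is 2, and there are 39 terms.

Sₙ = n/2 × (first + last)
Last term = a + (n-1)d = 26 + (39-1)×2 = 102
S_39 = 39/2 × (26 + 102)
S_39 = 39/2 × 128 = 2496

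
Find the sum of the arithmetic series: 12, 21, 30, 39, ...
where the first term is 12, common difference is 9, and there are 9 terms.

Sₙ = n/2 × (first + last)
Last term = a + (n-1)d = 12 + (9-1)×9 = 84
S_9 = 9/2 × (12 + 84)
S_9 = 9/2 × 96 = 432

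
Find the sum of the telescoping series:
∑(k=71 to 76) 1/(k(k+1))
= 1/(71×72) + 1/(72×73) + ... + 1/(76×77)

Partial fractions: 1/(k(k+1)) = 1/k - 1/(k+1)
The series telescopes:
= (1/71 - 1/72) + (1/72 - 1/73) + ... + (1/76 - 1/77)
= 1/71 - 1/77
= 6/5467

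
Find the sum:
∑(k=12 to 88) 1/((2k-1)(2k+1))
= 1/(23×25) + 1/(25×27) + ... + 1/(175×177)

Partial fractions: 1/((2k-1)(2k+1)) = (1/2)[1/(2k-1) - 1/(2k+1)]
The series telescopes:
= (1/2)[1/23 - 1/177]
= 77/4071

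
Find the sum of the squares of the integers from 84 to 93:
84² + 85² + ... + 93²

Use ∑_{k=1}^{n} k² = n(n+1)(2n+1)/6, then subtract the first 83 terms.
∑_{k=1}^{93} k² = 93×94×187/6 = 272459
∑_{k=1}^{83} k² = 83×84×167/6 = 194054
∑_{k=84}^{93} k² = 272459 - 194054 = 78405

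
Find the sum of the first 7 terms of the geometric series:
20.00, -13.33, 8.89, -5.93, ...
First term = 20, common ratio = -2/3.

Sₙ = a(1 - rⁿ) / (1 - r)
S_7 = 20(1 - (-2/3)^7) / (1 - (-2/3))
S_7 = 20(1 - (-128/2187)) / (5/3)
S_7 = 9260/729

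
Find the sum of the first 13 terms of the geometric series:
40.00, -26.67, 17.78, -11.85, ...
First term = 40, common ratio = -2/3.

Sₙ = a(1 - rⁿ) / (1 - r)
S_13 = 40(1 - (-2/3)^13) / (1 - (-2/3))
S_13 = 40(1 - (-8192/1594323)) / (5/3)
S_13 = 12820120/531441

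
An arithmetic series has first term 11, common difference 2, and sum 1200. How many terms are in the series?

Using S = n/2 × [2a + (n-1)d]
1200 = n/2 × [2(11) + (n-1)(2)]
1200 = n/2 × [22 + 2n - 2]
2400 = n × [20 + 2n]
2n² + (20)n - 2400 = 0
Discriminant: Δ = (20)² - 4(2)(-2400) = 400 + 19200 = 19600
√Δ = 140
n = [-(20) + √Δ] / (2·2) = (-20 + 140) / 4 = 120 / 4 = 30
(The negative root is discarded since n must be a positive integer.)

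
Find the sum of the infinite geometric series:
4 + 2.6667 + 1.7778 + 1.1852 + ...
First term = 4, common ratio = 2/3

For |r| < 1, S = a / (1 - r)
S = 4 / (1 - (2/3))
S = 4 / (1/3)
S = 12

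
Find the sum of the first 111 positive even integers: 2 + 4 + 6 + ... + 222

Sum of first n even numbers = n(n+1)
= 111×112
= 12432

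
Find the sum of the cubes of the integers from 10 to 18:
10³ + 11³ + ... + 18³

Use ∑_{k=1}^{n} k³ = [n(n+1)/2]², then subtract the first 9 terms.
∑_{k=1}^{18} k³ = [18×19/2]² = 171² = 29241
∑_{k=1}^{9} k³ = [9×10/2]² = 45² = 2025
∑_{k=10}^{18} k³ = 29241 - 2025 = 27216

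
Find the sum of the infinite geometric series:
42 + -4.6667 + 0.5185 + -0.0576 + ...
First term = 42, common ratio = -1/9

For |r| < 1, S = a / (1 - r)
S = 42 / (1 - (-1/9))
S = 42 / (10/9)
S = 189/5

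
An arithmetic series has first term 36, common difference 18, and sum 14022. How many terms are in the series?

Using S = n/2 × [2a + (n-1)d]
14022 = n/2 × [2(36) + (n-1)(18)]
14022 = n/2 × [72 + 18n - 18]
28044 = n × [54 + 18n]
18n² + (54)n - 28044 = 0
Discriminant: Δ = (54)² - 4(18)(-28044) = 2916 + 2019168 = 2022084
√Δ = 1422
n = [-(54) + √Δ] / (2·18) = (-54 + 1422) / 36 = 1368 / 36 = 38
(The negative root is discarded since n must be a positive integer.)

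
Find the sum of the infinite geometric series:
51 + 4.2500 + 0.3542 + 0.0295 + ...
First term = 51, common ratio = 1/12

For |r| < 1, S = a / (1 - r)
S = 51 / (1 - (1/12))
S = 51 / (11/12)
S = 612/11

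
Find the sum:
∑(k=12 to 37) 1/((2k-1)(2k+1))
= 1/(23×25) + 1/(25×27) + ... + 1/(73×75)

Partial fractions: 1/((2k-1)(2k+1)) = (1/2)[1/(2k-1) - 1/(2k+1)]
The series telescopes:
= (1/2)[1/23 - 1/75]
= 26/1725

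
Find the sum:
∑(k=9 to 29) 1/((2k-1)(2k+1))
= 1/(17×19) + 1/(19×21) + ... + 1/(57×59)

Partial fractions: 1/((2k-1)(2k+1)) = (1/2)[1/(2k-1) - 1/(2k+1)]
The series telescopes:
= (1/2)[1/17 - 1/59]
= 21/1003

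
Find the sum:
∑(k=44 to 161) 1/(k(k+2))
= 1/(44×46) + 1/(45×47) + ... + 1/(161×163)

Partial fractions: 1/(k(k+2)) = (1/2)[1/k - 1/(k+2)]
Telescoping leaves the first two and last two terms:
= (1/2)[1/44 + 1/45 - 1/162 - 1/163]
= 94813/5809320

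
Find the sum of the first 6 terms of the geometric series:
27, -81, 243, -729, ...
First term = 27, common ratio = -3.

Sₙ = a(1 - rⁿ) / (1 - r)
S_6 = 27(1 - (-3)^6) / (1 - (-3))
S_6 = 27(1 - 729) / (4)
S_6 = -4914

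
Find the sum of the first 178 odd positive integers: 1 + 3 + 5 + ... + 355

Sum of first n odd numbers = n²
= 178²
= 31684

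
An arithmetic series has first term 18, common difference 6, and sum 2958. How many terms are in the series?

Using S = n/2 × [2a + (n-1)d]
2958 = n/2 × [2(18) + (n-1)(6)]
2958 = n/2 × [36 + 6n - 6]
5916 = n × [30 + 6n]
6n² + (30)n - 5916 = 0
Discriminant: Δ = (30)² - 4(6)(-5916) = 900 + 141984 = 142884
√Δ = 378
n = [-(30) + √Δ] / (2·6) = (-30 + 378) / 12 = 348 / 12 = 29
(The negative root is discarded since n must be a positive integer.)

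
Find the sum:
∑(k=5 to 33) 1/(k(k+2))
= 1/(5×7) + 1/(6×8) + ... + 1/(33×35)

Partial fractions: 1/(k(k+2)) = (1/2)[1/k - 1/(k+2)]
Telescoping leaves the first two and last two terms:
= (1/2)[1/5 + 1/6 - 1/34 - 1/35]
= 551/3570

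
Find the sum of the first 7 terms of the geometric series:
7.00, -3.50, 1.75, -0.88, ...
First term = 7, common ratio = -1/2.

Sₙ = a(1 - rⁿ) / (1 - r)
S_7 = 7(1 - (-1/2)^7) / (1 - (-1/2))
S_7 = 7(1 - (-1/128)) / (3/2)
S_7 = 301/64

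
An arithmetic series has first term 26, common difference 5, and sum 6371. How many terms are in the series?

Using S = n/2 × [2a + (n-1)d]
6371 = n/2 × [2(26) + (n-1)(5)]
6371 = n/2 × [52 + 5n - 5]
12742 = n × [47 + 5n]
5n² + (47)n - 12742 = 0
Discriminant: Δ = (47)² - 4(5)(-12742) = 2209 + 254840 = 257049
√Δ = 507
n = [-(47) + √Δ] / (2·5) = (-47 + 507) / 10 = 460 / 10 = 46
(The negative root is discarded since n must be a positive integer.)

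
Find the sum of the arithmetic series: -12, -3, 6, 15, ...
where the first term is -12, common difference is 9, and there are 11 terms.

Sₙ = n/2 × (first + last)
Last term = a + (n-1)d = -12 + (11-1)×9 = 78
S_11 = 11/2 × (-12 + 78)
S_11 = 11/2 × 66 = 363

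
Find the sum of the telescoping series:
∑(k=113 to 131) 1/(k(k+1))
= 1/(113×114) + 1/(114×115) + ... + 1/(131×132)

Partial fractions: 1/(k(k+1)) = 1/k - 1/(k+1)
The series telescopes:
= (1/113 - 1/114) + (1/114 - 1/115) + ... + (1/131 - 1/132)
= 1/113 - 1/132
= 19/14916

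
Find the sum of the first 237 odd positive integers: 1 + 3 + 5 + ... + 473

Sum of first n odd numbers = n²
= 237²
= 56169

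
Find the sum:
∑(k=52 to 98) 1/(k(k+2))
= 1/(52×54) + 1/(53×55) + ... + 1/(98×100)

Partial fractions: 1/(k(k+2)) = (1/2)[1/k - 1/(k+2)]
Telescoping leaves the first two and last two terms:
= (1/2)[1/52 + 1/53 - 1/99 - 1/100]
= 30691/3410550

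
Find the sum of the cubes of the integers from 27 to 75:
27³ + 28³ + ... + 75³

Use ∑_{k=1}^{n} k³ = [n(n+1)/2]², then subtract the first 26 terms.
∑_{k=1}^{75} k³ = [75×76/2]² = 2850² = 8122500
∑_{k=1}^{26} k³ = [26×27/2]² = 351² = 123201
∑_{k=27}^{75} k³ = 8122500 - 123201 = 7999299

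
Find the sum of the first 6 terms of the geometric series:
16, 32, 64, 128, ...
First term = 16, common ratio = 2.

Sₙ = a(1 - rⁿ) / (1 - r)
S_6 = 16(1 - 2^6) / (1 - 2)
S_6 = 16(1 - 64) / (-1)
S_6 = 1008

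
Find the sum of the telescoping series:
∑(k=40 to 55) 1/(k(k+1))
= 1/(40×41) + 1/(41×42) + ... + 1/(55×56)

Partial fractions: 1/(k(k+1)) = 1/k - 1/(k+1)
The series telescopes:
= (1/40 - 1/41) + (1/41 - 1/42) + ... + (1/55 - 1/56)
= 1/40 - 1/56
= 1/140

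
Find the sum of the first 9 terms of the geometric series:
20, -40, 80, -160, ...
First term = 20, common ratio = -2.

Sₙ = a(1 - rⁿ) / (1 - r)
S_9 = 20(1 - (-2)^9) / (1 - (-2))
S_9 = 20(1 - (-512)) / (3)
S_9 = 3420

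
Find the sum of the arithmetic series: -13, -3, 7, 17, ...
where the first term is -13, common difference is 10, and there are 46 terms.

Sₙ = n/2 × (first + last)
Last term = a + (n-1)d = -13 + (46-1)×10 = 437
S_46 = 46/2 × (-13 + 437)
S_46 = 46/2 × 424 = 9752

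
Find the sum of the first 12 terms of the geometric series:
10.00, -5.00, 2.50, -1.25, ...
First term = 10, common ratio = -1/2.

Sₙ = a(1 - rⁿ) / (1 - r)
S_12 = 10(1 - (-1/2)^12) / (1 - (-1/2))
S_12 = 10(1 - (1/4096)) / (3/2)
S_12 = 6825/1024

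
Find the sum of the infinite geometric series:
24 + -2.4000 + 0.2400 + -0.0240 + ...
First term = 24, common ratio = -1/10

For |r| < 1, S = a / (1 - r)
S = 24 / (1 - (-1/10))
S = 24 / (11/10)
S = 240/11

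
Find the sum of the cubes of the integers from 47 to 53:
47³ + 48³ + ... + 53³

Use ∑_{k=1}^{n} k³ = [n(n+1)/2]², then subtract the first 46 terms.
∑_{k=1}^{53} k³ = [53×54/2]² = 1431² = 2047761
∑_{k=1}^{46} k³ = [46×47/2]² = 1081² = 1168561
∑_{k=47}^{53} k³ = 2047761 - 1168561 = 879200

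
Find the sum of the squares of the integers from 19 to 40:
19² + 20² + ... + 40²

Use ∑_{k=1}^{n} k² = n(n+1)(2n+1)/6, then subtract the first 18 terms.
∑_{k=1}^{40} k² = 40×41×81/6 = 22140
∑_{k=1}^{18} k² = 18×19×37/6 = 2109
∑_{k=19}^{40} k² = 22140 - 2109 = 20031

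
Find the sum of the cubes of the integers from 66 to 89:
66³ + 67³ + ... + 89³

Use ∑_{k=1}^{n} k³ = [n(n+1)/2]², then subtract the first 65 terms.
∑_{k=1}^{89} k³ = [89×90/2]² = 4005² = 16040025
∑_{k=1}^{65} k³ = [65×66/2]² = 2145² = 4601025
∑_{k=66}^{89} k³ = 16040025 - 4601025 = 11439000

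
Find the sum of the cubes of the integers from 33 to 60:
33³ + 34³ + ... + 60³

Use ∑_{k=1}^{n} k³ = [n(n+1)/2]², then subtract the first 32 terms.
∑_{k=1}^{60} k³ = [60×61/2]² = 1830² = 3348900
∑_{k=1}^{32} k³ = [32×33/2]² = 528² = 278784
∑_{k=33}^{60} k³ = 3348900 - 278784 = 3070116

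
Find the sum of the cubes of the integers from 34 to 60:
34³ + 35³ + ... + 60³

Use ∑_{k=1}^{n} k³ = [n(n+1)/2]², then subtract the first 33 terms.
∑_{k=1}^{60} k³ = [60×61/2]² = 1830² = 3348900
∑_{k=1}^{33} k³ = [33×34/2]² = 561² = 314721
∑_{k=34}^{60} k³ = 3348900 - 314721 = 3034179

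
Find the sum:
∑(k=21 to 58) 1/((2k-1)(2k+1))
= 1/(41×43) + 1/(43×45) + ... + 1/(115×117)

Partial fractions: 1/((2k-1)(2k+1)) = (1/2)[1/(2k-1) - 1/(2k+1)]
The series telescopes:
= (1/2)[1/41 - 1/117]
= 38/4797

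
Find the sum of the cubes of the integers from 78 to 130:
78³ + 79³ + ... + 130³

Use ∑_{k=1}^{n} k³ = [n(n+1)/2]², then subtract the first 77 terms.
∑_{k=1}^{130} k³ = [130×131/2]² = 8515² = 72505225
∑_{k=1}^{77} k³ = [77×78/2]² = 3003² = 9018009
∑_{k=78}^{130} k³ = 72505225 - 9018009 = 63487216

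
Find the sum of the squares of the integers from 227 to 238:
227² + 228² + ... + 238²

Use ∑_{k=1}^{n} k² = n(n+1)(2n+1)/6, then subtract the first 226 terms.
∑_{k=1}^{238} k² = 238×239×477/6 = 4522119
∑_{k=1}^{226} k² = 226×227×453/6 = 3873301
∑_{k=227}^{238} k² = 4522119 - 3873301 = 648818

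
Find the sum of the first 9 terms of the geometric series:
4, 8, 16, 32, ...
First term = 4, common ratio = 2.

Sₙ = a(1 - rⁿ) / (1 - r)
S_9 = 4(1 - 2^9) / (1 - 2)
S_9 = 4(1 - 512) / (-1)
S_9 = 2044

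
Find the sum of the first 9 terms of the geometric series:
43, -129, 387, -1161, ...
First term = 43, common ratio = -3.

Sₙ = a(1 - rⁿ) / (1 - r)
S_9 = 43(1 - (-3)^9) / (1 - (-3))
S_9 = 43(1 - (-19683)) / (4)
S_9 = 211603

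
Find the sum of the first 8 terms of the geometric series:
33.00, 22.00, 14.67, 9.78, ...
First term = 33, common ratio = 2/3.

Sₙ = a(1 - rⁿ) / (1 - r)
S_8 = 33(1 - (2/3)^8) / (1 - (2/3))
S_8 = 33(1 - (256/6561)) / (1/3)
S_8 = 69355/729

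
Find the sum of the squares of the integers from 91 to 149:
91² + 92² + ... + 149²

Use ∑_{k=1}^{n} k² = n(n+1)(2n+1)/6, then subtract the first 90 terms.
∑_{k=1}^{149} k² = 149×150×299/6 = 1113775
∑_{k=1}^{90} k² = 90×91×181/6 = 247065
∑_{k=91}^{149} k² = 1113775 - 247065 = 866710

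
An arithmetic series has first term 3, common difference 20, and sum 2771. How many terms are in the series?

Using S = n/2 × [2a + (n-1)d]
2771 = n/2 × [2(3) + (n-1)(20)]
2771 = n/2 × [6 + 20n - 20]
5542 = n × [-14 + 20n]
20n² + (-14)n - 5542 = 0
Discriminant: Δ = (-14)² - 4(20)(-5542) = 196 + 443360 = 443556
√Δ = 666
n = [-(-14) + √Δ] / (2·20) = (14 + 666) / 40 = 680 / 40 = 17
(The negative root is discarded since n must be a positive integer.)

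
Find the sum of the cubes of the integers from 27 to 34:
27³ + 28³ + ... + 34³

Use ∑_{k=1}^{n} k³ = [n(n+1)/2]², then subtract the first 26 terms.
∑_{k=1}^{34} k³ = [34×35/2]² = 595² = 354025
∑_{k=1}^{26} k³ = [26×27/2]² = 351² = 123201
∑_{k=27}^{34} k³ = 354025 - 123201 = 230824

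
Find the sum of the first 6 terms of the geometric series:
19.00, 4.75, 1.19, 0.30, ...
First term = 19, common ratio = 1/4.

Sₙ = a(1 - rⁿ) / (1 - r)
S_6 = 19(1 - (1/4)^6) / (1 - (1/4))
S_6 = 19(1 - (1/4096)) / (3/4)
S_6 = 25935/1024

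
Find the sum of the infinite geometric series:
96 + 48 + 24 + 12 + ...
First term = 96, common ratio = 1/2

For |r| < 1, S = a / (1 - r)
S = 96 / (1 - (1/2))
S = 96 / (1/2)
S = 192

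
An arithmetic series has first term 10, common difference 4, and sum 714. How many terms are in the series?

Using S = n/2 × [2a + (n-1)d]
714 = n/2 × [2(10) + (n-1)(4)]
714 = n/2 × [20 + 4n - 4]
1428 = n × [16 + 4n]
4n² + (16)n - 1428 = 0
Discriminant: Δ = (16)² - 4(4)(-1428) = 256 + 22848 = 23104
√Δ = 152
n = [-(16) + √Δ] / (2·4) = (-16 + 152) / 8 = 136 / 8 = 17
(The negative root is discarded since n must be a positive integer.)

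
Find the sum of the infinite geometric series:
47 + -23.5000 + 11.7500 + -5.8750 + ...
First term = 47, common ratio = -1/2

For |r| < 1, S = a / (1 - r)
S = 47 / (1 - (-1/2))
S = 47 / (3/2)
S = 94/3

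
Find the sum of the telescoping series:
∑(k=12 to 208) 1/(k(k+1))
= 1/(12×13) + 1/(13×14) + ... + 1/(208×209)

Partial fractions: 1/(k(k+1)) = 1/k - 1/(k+1)
The series telescopes:
= (1/12 - 1/13) + (1/13 - 1/14) + ... + (1/208 - 1/209)
= 1/12 - 1/209
= 197/2508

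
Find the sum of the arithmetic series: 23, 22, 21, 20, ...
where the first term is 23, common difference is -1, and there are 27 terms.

Sₙ = n/2 × (first + last)
Last term = a + (n-1)d = 23 + (27-1)×(-1) = -3
S_27 = 27/2 × (23 + (-3))
S_27 = 27/2 × 20 = 270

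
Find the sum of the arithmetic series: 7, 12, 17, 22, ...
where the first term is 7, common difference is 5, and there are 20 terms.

Sₙ = n/2 × (first + last)
Last term = a + (n-1)d = 7 + (20-1)×5 = 102
S_20 = 20/2 × (7 + 102)
S_20 = 20/2 × 109 = 1090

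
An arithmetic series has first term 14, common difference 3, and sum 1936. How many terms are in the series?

Using S = n/2 × [2a + (n-1)d]
1936 = n/2 × [2(14) + (n-1)(3)]
1936 = n/2 × [28 + 3n - 3]
3872 = n × [25 + 3n]
3n² + (25)n - 3872 = 0
Discriminant: Δ = (25)² - 4(3)(-3872) = 625 + 46464 = 47089
√Δ = 217
n = [-(25) + √Δ] / (2·3) = (-25 + 217) / 6 = 192 / 6 = 32
(The negative root is discarded since n must be a positive integer.)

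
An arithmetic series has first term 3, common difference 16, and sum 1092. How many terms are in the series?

Using S = n/2 × [2a + (n-1)d]
1092 = n/2 × [2(3) + (n-1)(16)]
1092 = n/2 × [6 + 16n - 16]
2184 = n × [-10 + 16n]
16n² + (-10)n - 2184 = 0
Discriminant: Δ = (-10)² - 4(16)(-2184) = 100 + 139776 = 139876
√Δ = 374
n = [-(-10) + √Δ] / (2·16) = (10 + 374) / 32 = 384 / 32 = 12
(The negative root is discarded since n must be a positive integer.)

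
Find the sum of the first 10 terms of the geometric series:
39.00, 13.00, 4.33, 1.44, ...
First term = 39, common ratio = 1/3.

Sₙ = a(1 - rⁿ) / (1 - r)
S_10 = 39(1 - (1/3)^10) / (1 - (1/3))
S_10 = 39(1 - (1/59049)) / (2/3)
S_10 = 383812/6561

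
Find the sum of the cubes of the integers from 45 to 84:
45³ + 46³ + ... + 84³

Use ∑_{k=1}^{n} k³ = [n(n+1)/2]², then subtract the first 44 terms.
∑_{k=1}^{84} k³ = [84×85/2]² = 3570² = 12744900
∑_{k=1}^{44} k³ = [44×45/2]² = 990² = 980100
∑_{k=45}^{84} k³ = 12744900 - 980100 = 11764800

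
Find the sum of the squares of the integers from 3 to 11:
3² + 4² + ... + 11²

Use ∑_{k=1}^{n} k² = n(n+1)(2n+1)/6, then subtract the first 2 terms.
∑_{k=1}^{11} k² = 11×12×23/6 = 506
∑_{k=1}^{2} k² = 2×3×5/6 = 5
∑_{k=3}^{11} k² = 506 - 5 = 501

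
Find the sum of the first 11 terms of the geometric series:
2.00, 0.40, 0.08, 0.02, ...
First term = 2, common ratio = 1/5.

Sₙ = a(1 - rⁿ) / (1 - r)
S_11 = 2(1 - (1/5)^11) / (1 - (1/5))
S_11 = 2(1 - (1/48828125)) / (4/5)
S_11 = 24414062/9765625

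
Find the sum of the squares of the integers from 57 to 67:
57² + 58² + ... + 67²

Use ∑_{k=1}^{n} k² = n(n+1)(2n+1)/6, then subtract the first 56 terms.
∑_{k=1}^{67} k² = 67×68×135/6 = 102510
∑_{k=1}^{56} k² = 56×57×113/6 = 60116
∑_{k=57}^{67} k² = 102510 - 60116 = 42394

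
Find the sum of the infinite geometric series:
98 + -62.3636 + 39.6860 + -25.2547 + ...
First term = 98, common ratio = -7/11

For |r| < 1, S = a / (1 - r)
S = 98 / (1 - (-7/11))
S = 98 / (18/11)
S = 539/9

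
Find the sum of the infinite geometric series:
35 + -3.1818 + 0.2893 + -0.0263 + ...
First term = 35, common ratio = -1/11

For |r| < 1, S = a / (1 - r)
S = 35 / (1 - (-1/11))
S = 35 / (12/11)
S = 385/12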